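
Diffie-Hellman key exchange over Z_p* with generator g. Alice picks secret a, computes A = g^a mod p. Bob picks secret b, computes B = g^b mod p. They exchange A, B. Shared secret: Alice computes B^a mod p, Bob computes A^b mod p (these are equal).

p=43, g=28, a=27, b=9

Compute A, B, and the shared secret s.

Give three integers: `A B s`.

A = 28^27 mod 43  (bits of 27 = 11011)
  bit 0 = 1: r = r^2 * 28 mod 43 = 1^2 * 28 = 1*28 = 28
  bit 1 = 1: r = r^2 * 28 mod 43 = 28^2 * 28 = 10*28 = 22
  bit 2 = 0: r = r^2 mod 43 = 22^2 = 11
  bit 3 = 1: r = r^2 * 28 mod 43 = 11^2 * 28 = 35*28 = 34
  bit 4 = 1: r = r^2 * 28 mod 43 = 34^2 * 28 = 38*28 = 32
  -> A = 32
B = 28^9 mod 43  (bits of 9 = 1001)
  bit 0 = 1: r = r^2 * 28 mod 43 = 1^2 * 28 = 1*28 = 28
  bit 1 = 0: r = r^2 mod 43 = 28^2 = 10
  bit 2 = 0: r = r^2 mod 43 = 10^2 = 14
  bit 3 = 1: r = r^2 * 28 mod 43 = 14^2 * 28 = 24*28 = 27
  -> B = 27
s = B^a = 27^27 mod 43  (bits of 27 = 11011)
  bit 0 = 1: r = r^2 * 27 mod 43 = 1^2 * 27 = 1*27 = 27
  bit 1 = 1: r = r^2 * 27 mod 43 = 27^2 * 27 = 41*27 = 32
  bit 2 = 0: r = r^2 mod 43 = 32^2 = 35
  bit 3 = 1: r = r^2 * 27 mod 43 = 35^2 * 27 = 21*27 = 8
  bit 4 = 1: r = r^2 * 27 mod 43 = 8^2 * 27 = 21*27 = 8
  -> s = B^a = 8

Answer: 32 27 8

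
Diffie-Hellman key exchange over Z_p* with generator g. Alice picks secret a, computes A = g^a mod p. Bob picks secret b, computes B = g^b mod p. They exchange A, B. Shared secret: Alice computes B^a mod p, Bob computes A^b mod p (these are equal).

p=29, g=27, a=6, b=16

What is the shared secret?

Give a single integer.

Answer: 7

Derivation:
A = 27^6 mod 29  (bits of 6 = 110)
  bit 0 = 1: r = r^2 * 27 mod 29 = 1^2 * 27 = 1*27 = 27
  bit 1 = 1: r = r^2 * 27 mod 29 = 27^2 * 27 = 4*27 = 21
  bit 2 = 0: r = r^2 mod 29 = 21^2 = 6
  -> A = 6
B = 27^16 mod 29  (bits of 16 = 10000)
  bit 0 = 1: r = r^2 * 27 mod 29 = 1^2 * 27 = 1*27 = 27
  bit 1 = 0: r = r^2 mod 29 = 27^2 = 4
  bit 2 = 0: r = r^2 mod 29 = 4^2 = 16
  bit 3 = 0: r = r^2 mod 29 = 16^2 = 24
  bit 4 = 0: r = r^2 mod 29 = 24^2 = 25
  -> B = 25
s = B^a = 25^6 mod 29  (bits of 6 = 110)
  bit 0 = 1: r = r^2 * 25 mod 29 = 1^2 * 25 = 1*25 = 25
  bit 1 = 1: r = r^2 * 25 mod 29 = 25^2 * 25 = 16*25 = 23
  bit 2 = 0: r = r^2 mod 29 = 23^2 = 7
  -> s = B^a = 7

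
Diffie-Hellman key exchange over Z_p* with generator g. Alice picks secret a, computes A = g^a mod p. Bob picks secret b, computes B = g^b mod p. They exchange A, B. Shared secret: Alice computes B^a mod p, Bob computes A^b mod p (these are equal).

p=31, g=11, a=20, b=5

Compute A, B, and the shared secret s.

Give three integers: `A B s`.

Answer: 25 6 5

Derivation:
A = 11^20 mod 31  (bits of 20 = 10100)
  bit 0 = 1: r = r^2 * 11 mod 31 = 1^2 * 11 = 1*11 = 11
  bit 1 = 0: r = r^2 mod 31 = 11^2 = 28
  bit 2 = 1: r = r^2 * 11 mod 31 = 28^2 * 11 = 9*11 = 6
  bit 3 = 0: r = r^2 mod 31 = 6^2 = 5
  bit 4 = 0: r = r^2 mod 31 = 5^2 = 25
  -> A = 25
B = 11^5 mod 31  (bits of 5 = 101)
  bit 0 = 1: r = r^2 * 11 mod 31 = 1^2 * 11 = 1*11 = 11
  bit 1 = 0: r = r^2 mod 31 = 11^2 = 28
  bit 2 = 1: r = r^2 * 11 mod 31 = 28^2 * 11 = 9*11 = 6
  -> B = 6
s = B^a = 6^20 mod 31  (bits of 20 = 10100)
  bit 0 = 1: r = r^2 * 6 mod 31 = 1^2 * 6 = 1*6 = 6
  bit 1 = 0: r = r^2 mod 31 = 6^2 = 5
  bit 2 = 1: r = r^2 * 6 mod 31 = 5^2 * 6 = 25*6 = 26
  bit 3 = 0: r = r^2 mod 31 = 26^2 = 25
  bit 4 = 0: r = r^2 mod 31 = 25^2 = 5
  -> s = B^a = 5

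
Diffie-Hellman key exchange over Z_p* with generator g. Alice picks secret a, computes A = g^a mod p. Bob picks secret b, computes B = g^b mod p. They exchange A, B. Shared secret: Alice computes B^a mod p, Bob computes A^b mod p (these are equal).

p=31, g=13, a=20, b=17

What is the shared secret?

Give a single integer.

A = 13^20 mod 31  (bits of 20 = 10100)
  bit 0 = 1: r = r^2 * 13 mod 31 = 1^2 * 13 = 1*13 = 13
  bit 1 = 0: r = r^2 mod 31 = 13^2 = 14
  bit 2 = 1: r = r^2 * 13 mod 31 = 14^2 * 13 = 10*13 = 6
  bit 3 = 0: r = r^2 mod 31 = 6^2 = 5
  bit 4 = 0: r = r^2 mod 31 = 5^2 = 25
  -> A = 25
B = 13^17 mod 31  (bits of 17 = 10001)
  bit 0 = 1: r = r^2 * 13 mod 31 = 1^2 * 13 = 1*13 = 13
  bit 1 = 0: r = r^2 mod 31 = 13^2 = 14
  bit 2 = 0: r = r^2 mod 31 = 14^2 = 10
  bit 3 = 0: r = r^2 mod 31 = 10^2 = 7
  bit 4 = 1: r = r^2 * 13 mod 31 = 7^2 * 13 = 18*13 = 17
  -> B = 17
s = B^a = 17^20 mod 31  (bits of 20 = 10100)
  bit 0 = 1: r = r^2 * 17 mod 31 = 1^2 * 17 = 1*17 = 17
  bit 1 = 0: r = r^2 mod 31 = 17^2 = 10
  bit 2 = 1: r = r^2 * 17 mod 31 = 10^2 * 17 = 7*17 = 26
  bit 3 = 0: r = r^2 mod 31 = 26^2 = 25
  bit 4 = 0: r = r^2 mod 31 = 25^2 = 5
  -> s = B^a = 5

Answer: 5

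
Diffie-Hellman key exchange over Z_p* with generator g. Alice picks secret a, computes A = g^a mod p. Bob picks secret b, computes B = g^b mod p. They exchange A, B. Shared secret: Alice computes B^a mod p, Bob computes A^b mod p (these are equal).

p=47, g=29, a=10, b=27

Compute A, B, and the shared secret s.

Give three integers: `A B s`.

A = 29^10 mod 47  (bits of 10 = 1010)
  bit 0 = 1: r = r^2 * 29 mod 47 = 1^2 * 29 = 1*29 = 29
  bit 1 = 0: r = r^2 mod 47 = 29^2 = 42
  bit 2 = 1: r = r^2 * 29 mod 47 = 42^2 * 29 = 25*29 = 20
  bit 3 = 0: r = r^2 mod 47 = 20^2 = 24
  -> A = 24
B = 29^27 mod 47  (bits of 27 = 11011)
  bit 0 = 1: r = r^2 * 29 mod 47 = 1^2 * 29 = 1*29 = 29
  bit 1 = 1: r = r^2 * 29 mod 47 = 29^2 * 29 = 42*29 = 43
  bit 2 = 0: r = r^2 mod 47 = 43^2 = 16
  bit 3 = 1: r = r^2 * 29 mod 47 = 16^2 * 29 = 21*29 = 45
  bit 4 = 1: r = r^2 * 29 mod 47 = 45^2 * 29 = 4*29 = 22
  -> B = 22
s = B^a = 22^10 mod 47  (bits of 10 = 1010)
  bit 0 = 1: r = r^2 * 22 mod 47 = 1^2 * 22 = 1*22 = 22
  bit 1 = 0: r = r^2 mod 47 = 22^2 = 14
  bit 2 = 1: r = r^2 * 22 mod 47 = 14^2 * 22 = 8*22 = 35
  bit 3 = 0: r = r^2 mod 47 = 35^2 = 3
  -> s = B^a = 3

Answer: 24 22 3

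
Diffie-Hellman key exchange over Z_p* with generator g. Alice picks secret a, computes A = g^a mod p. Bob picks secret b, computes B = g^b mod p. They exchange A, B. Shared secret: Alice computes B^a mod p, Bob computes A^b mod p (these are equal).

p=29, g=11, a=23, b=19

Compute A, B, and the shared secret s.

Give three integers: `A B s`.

Answer: 27 15 3

Derivation:
A = 11^23 mod 29  (bits of 23 = 10111)
  bit 0 = 1: r = r^2 * 11 mod 29 = 1^2 * 11 = 1*11 = 11
  bit 1 = 0: r = r^2 mod 29 = 11^2 = 5
  bit 2 = 1: r = r^2 * 11 mod 29 = 5^2 * 11 = 25*11 = 14
  bit 3 = 1: r = r^2 * 11 mod 29 = 14^2 * 11 = 22*11 = 10
  bit 4 = 1: r = r^2 * 11 mod 29 = 10^2 * 11 = 13*11 = 27
  -> A = 27
B = 11^19 mod 29  (bits of 19 = 10011)
  bit 0 = 1: r = r^2 * 11 mod 29 = 1^2 * 11 = 1*11 = 11
  bit 1 = 0: r = r^2 mod 29 = 11^2 = 5
  bit 2 = 0: r = r^2 mod 29 = 5^2 = 25
  bit 3 = 1: r = r^2 * 11 mod 29 = 25^2 * 11 = 16*11 = 2
  bit 4 = 1: r = r^2 * 11 mod 29 = 2^2 * 11 = 4*11 = 15
  -> B = 15
s = B^a = 15^23 mod 29  (bits of 23 = 10111)
  bit 0 = 1: r = r^2 * 15 mod 29 = 1^2 * 15 = 1*15 = 15
  bit 1 = 0: r = r^2 mod 29 = 15^2 = 22
  bit 2 = 1: r = r^2 * 15 mod 29 = 22^2 * 15 = 20*15 = 10
  bit 3 = 1: r = r^2 * 15 mod 29 = 10^2 * 15 = 13*15 = 21
  bit 4 = 1: r = r^2 * 15 mod 29 = 21^2 * 15 = 6*15 = 3
  -> s = B^a = 3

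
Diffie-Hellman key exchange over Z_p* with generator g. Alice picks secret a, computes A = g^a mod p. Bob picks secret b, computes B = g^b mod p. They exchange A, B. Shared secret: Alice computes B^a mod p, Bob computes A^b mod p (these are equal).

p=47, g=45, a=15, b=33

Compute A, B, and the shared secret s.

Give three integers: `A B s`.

A = 45^15 mod 47  (bits of 15 = 1111)
  bit 0 = 1: r = r^2 * 45 mod 47 = 1^2 * 45 = 1*45 = 45
  bit 1 = 1: r = r^2 * 45 mod 47 = 45^2 * 45 = 4*45 = 39
  bit 2 = 1: r = r^2 * 45 mod 47 = 39^2 * 45 = 17*45 = 13
  bit 3 = 1: r = r^2 * 45 mod 47 = 13^2 * 45 = 28*45 = 38
  -> A = 38
B = 45^33 mod 47  (bits of 33 = 100001)
  bit 0 = 1: r = r^2 * 45 mod 47 = 1^2 * 45 = 1*45 = 45
  bit 1 = 0: r = r^2 mod 47 = 45^2 = 4
  bit 2 = 0: r = r^2 mod 47 = 4^2 = 16
  bit 3 = 0: r = r^2 mod 47 = 16^2 = 21
  bit 4 = 0: r = r^2 mod 47 = 21^2 = 18
  bit 5 = 1: r = r^2 * 45 mod 47 = 18^2 * 45 = 42*45 = 10
  -> B = 10
s = B^a = 10^15 mod 47  (bits of 15 = 1111)
  bit 0 = 1: r = r^2 * 10 mod 47 = 1^2 * 10 = 1*10 = 10
  bit 1 = 1: r = r^2 * 10 mod 47 = 10^2 * 10 = 6*10 = 13
  bit 2 = 1: r = r^2 * 10 mod 47 = 13^2 * 10 = 28*10 = 45
  bit 3 = 1: r = r^2 * 10 mod 47 = 45^2 * 10 = 4*10 = 40
  -> s = B^a = 40

Answer: 38 10 40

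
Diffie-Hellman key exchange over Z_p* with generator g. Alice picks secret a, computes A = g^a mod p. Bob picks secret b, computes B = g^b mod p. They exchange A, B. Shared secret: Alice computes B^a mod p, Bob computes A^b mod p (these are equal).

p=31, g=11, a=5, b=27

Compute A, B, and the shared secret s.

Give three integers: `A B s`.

Answer: 6 15 30

Derivation:
A = 11^5 mod 31  (bits of 5 = 101)
  bit 0 = 1: r = r^2 * 11 mod 31 = 1^2 * 11 = 1*11 = 11
  bit 1 = 0: r = r^2 mod 31 = 11^2 = 28
  bit 2 = 1: r = r^2 * 11 mod 31 = 28^2 * 11 = 9*11 = 6
  -> A = 6
B = 11^27 mod 31  (bits of 27 = 11011)
  bit 0 = 1: r = r^2 * 11 mod 31 = 1^2 * 11 = 1*11 = 11
  bit 1 = 1: r = r^2 * 11 mod 31 = 11^2 * 11 = 28*11 = 29
  bit 2 = 0: r = r^2 mod 31 = 29^2 = 4
  bit 3 = 1: r = r^2 * 11 mod 31 = 4^2 * 11 = 16*11 = 21
  bit 4 = 1: r = r^2 * 11 mod 31 = 21^2 * 11 = 7*11 = 15
  -> B = 15
s = B^a = 15^5 mod 31  (bits of 5 = 101)
  bit 0 = 1: r = r^2 * 15 mod 31 = 1^2 * 15 = 1*15 = 15
  bit 1 = 0: r = r^2 mod 31 = 15^2 = 8
  bit 2 = 1: r = r^2 * 15 mod 31 = 8^2 * 15 = 2*15 = 30
  -> s = B^a = 30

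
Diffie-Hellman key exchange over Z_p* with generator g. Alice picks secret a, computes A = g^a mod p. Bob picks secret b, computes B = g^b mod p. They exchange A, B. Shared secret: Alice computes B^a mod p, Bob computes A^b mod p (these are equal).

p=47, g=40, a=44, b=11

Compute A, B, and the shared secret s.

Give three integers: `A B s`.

Answer: 24 11 7

Derivation:
A = 40^44 mod 47  (bits of 44 = 101100)
  bit 0 = 1: r = r^2 * 40 mod 47 = 1^2 * 40 = 1*40 = 40
  bit 1 = 0: r = r^2 mod 47 = 40^2 = 2
  bit 2 = 1: r = r^2 * 40 mod 47 = 2^2 * 40 = 4*40 = 19
  bit 3 = 1: r = r^2 * 40 mod 47 = 19^2 * 40 = 32*40 = 11
  bit 4 = 0: r = r^2 mod 47 = 11^2 = 27
  bit 5 = 0: r = r^2 mod 47 = 27^2 = 24
  -> A = 24
B = 40^11 mod 47  (bits of 11 = 1011)
  bit 0 = 1: r = r^2 * 40 mod 47 = 1^2 * 40 = 1*40 = 40
  bit 1 = 0: r = r^2 mod 47 = 40^2 = 2
  bit 2 = 1: r = r^2 * 40 mod 47 = 2^2 * 40 = 4*40 = 19
  bit 3 = 1: r = r^2 * 40 mod 47 = 19^2 * 40 = 32*40 = 11
  -> B = 11
s = B^a = 11^44 mod 47  (bits of 44 = 101100)
  bit 0 = 1: r = r^2 * 11 mod 47 = 1^2 * 11 = 1*11 = 11
  bit 1 = 0: r = r^2 mod 47 = 11^2 = 27
  bit 2 = 1: r = r^2 * 11 mod 47 = 27^2 * 11 = 24*11 = 29
  bit 3 = 1: r = r^2 * 11 mod 47 = 29^2 * 11 = 42*11 = 39
  bit 4 = 0: r = r^2 mod 47 = 39^2 = 17
  bit 5 = 0: r = r^2 mod 47 = 17^2 = 7
  -> s = B^a = 7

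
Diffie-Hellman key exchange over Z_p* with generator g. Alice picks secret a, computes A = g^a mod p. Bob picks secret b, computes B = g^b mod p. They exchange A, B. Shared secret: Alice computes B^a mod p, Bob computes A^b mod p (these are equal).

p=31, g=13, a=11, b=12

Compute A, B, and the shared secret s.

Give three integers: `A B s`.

A = 13^11 mod 31  (bits of 11 = 1011)
  bit 0 = 1: r = r^2 * 13 mod 31 = 1^2 * 13 = 1*13 = 13
  bit 1 = 0: r = r^2 mod 31 = 13^2 = 14
  bit 2 = 1: r = r^2 * 13 mod 31 = 14^2 * 13 = 10*13 = 6
  bit 3 = 1: r = r^2 * 13 mod 31 = 6^2 * 13 = 5*13 = 3
  -> A = 3
B = 13^12 mod 31  (bits of 12 = 1100)
  bit 0 = 1: r = r^2 * 13 mod 31 = 1^2 * 13 = 1*13 = 13
  bit 1 = 1: r = r^2 * 13 mod 31 = 13^2 * 13 = 14*13 = 27
  bit 2 = 0: r = r^2 mod 31 = 27^2 = 16
  bit 3 = 0: r = r^2 mod 31 = 16^2 = 8
  -> B = 8
s = B^a = 8^11 mod 31  (bits of 11 = 1011)
  bit 0 = 1: r = r^2 * 8 mod 31 = 1^2 * 8 = 1*8 = 8
  bit 1 = 0: r = r^2 mod 31 = 8^2 = 2
  bit 2 = 1: r = r^2 * 8 mod 31 = 2^2 * 8 = 4*8 = 1
  bit 3 = 1: r = r^2 * 8 mod 31 = 1^2 * 8 = 1*8 = 8
  -> s = B^a = 8

Answer: 3 8 8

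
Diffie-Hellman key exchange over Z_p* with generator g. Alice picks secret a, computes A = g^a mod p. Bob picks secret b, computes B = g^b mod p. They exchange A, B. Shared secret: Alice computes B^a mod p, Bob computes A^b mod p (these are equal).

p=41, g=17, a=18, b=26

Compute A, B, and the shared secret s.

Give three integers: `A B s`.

A = 17^18 mod 41  (bits of 18 = 10010)
  bit 0 = 1: r = r^2 * 17 mod 41 = 1^2 * 17 = 1*17 = 17
  bit 1 = 0: r = r^2 mod 41 = 17^2 = 2
  bit 2 = 0: r = r^2 mod 41 = 2^2 = 4
  bit 3 = 1: r = r^2 * 17 mod 41 = 4^2 * 17 = 16*17 = 26
  bit 4 = 0: r = r^2 mod 41 = 26^2 = 20
  -> A = 20
B = 17^26 mod 41  (bits of 26 = 11010)
  bit 0 = 1: r = r^2 * 17 mod 41 = 1^2 * 17 = 1*17 = 17
  bit 1 = 1: r = r^2 * 17 mod 41 = 17^2 * 17 = 2*17 = 34
  bit 2 = 0: r = r^2 mod 41 = 34^2 = 8
  bit 3 = 1: r = r^2 * 17 mod 41 = 8^2 * 17 = 23*17 = 22
  bit 4 = 0: r = r^2 mod 41 = 22^2 = 33
  -> B = 33
s = B^a = 33^18 mod 41  (bits of 18 = 10010)
  bit 0 = 1: r = r^2 * 33 mod 41 = 1^2 * 33 = 1*33 = 33
  bit 1 = 0: r = r^2 mod 41 = 33^2 = 23
  bit 2 = 0: r = r^2 mod 41 = 23^2 = 37
  bit 3 = 1: r = r^2 * 33 mod 41 = 37^2 * 33 = 16*33 = 36
  bit 4 = 0: r = r^2 mod 41 = 36^2 = 25
  -> s = B^a = 25

Answer: 20 33 25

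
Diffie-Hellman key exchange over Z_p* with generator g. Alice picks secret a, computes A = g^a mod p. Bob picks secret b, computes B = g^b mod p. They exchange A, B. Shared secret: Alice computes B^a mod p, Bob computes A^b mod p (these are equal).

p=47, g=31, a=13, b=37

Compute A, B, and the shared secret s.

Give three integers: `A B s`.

Answer: 30 10 38

Derivation:
A = 31^13 mod 47  (bits of 13 = 1101)
  bit 0 = 1: r = r^2 * 31 mod 47 = 1^2 * 31 = 1*31 = 31
  bit 1 = 1: r = r^2 * 31 mod 47 = 31^2 * 31 = 21*31 = 40
  bit 2 = 0: r = r^2 mod 47 = 40^2 = 2
  bit 3 = 1: r = r^2 * 31 mod 47 = 2^2 * 31 = 4*31 = 30
  -> A = 30
B = 31^37 mod 47  (bits of 37 = 100101)
  bit 0 = 1: r = r^2 * 31 mod 47 = 1^2 * 31 = 1*31 = 31
  bit 1 = 0: r = r^2 mod 47 = 31^2 = 21
  bit 2 = 0: r = r^2 mod 47 = 21^2 = 18
  bit 3 = 1: r = r^2 * 31 mod 47 = 18^2 * 31 = 42*31 = 33
  bit 4 = 0: r = r^2 mod 47 = 33^2 = 8
  bit 5 = 1: r = r^2 * 31 mod 47 = 8^2 * 31 = 17*31 = 10
  -> B = 10
s = B^a = 10^13 mod 47  (bits of 13 = 1101)
  bit 0 = 1: r = r^2 * 10 mod 47 = 1^2 * 10 = 1*10 = 10
  bit 1 = 1: r = r^2 * 10 mod 47 = 10^2 * 10 = 6*10 = 13
  bit 2 = 0: r = r^2 mod 47 = 13^2 = 28
  bit 3 = 1: r = r^2 * 10 mod 47 = 28^2 * 10 = 32*10 = 38
  -> s = B^a = 38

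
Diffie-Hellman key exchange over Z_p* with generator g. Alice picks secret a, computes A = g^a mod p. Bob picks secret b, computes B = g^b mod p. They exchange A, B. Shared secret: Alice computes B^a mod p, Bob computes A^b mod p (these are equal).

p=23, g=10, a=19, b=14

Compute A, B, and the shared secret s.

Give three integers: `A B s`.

Answer: 21 12 8

Derivation:
A = 10^19 mod 23  (bits of 19 = 10011)
  bit 0 = 1: r = r^2 * 10 mod 23 = 1^2 * 10 = 1*10 = 10
  bit 1 = 0: r = r^2 mod 23 = 10^2 = 8
  bit 2 = 0: r = r^2 mod 23 = 8^2 = 18
  bit 3 = 1: r = r^2 * 10 mod 23 = 18^2 * 10 = 2*10 = 20
  bit 4 = 1: r = r^2 * 10 mod 23 = 20^2 * 10 = 9*10 = 21
  -> A = 21
B = 10^14 mod 23  (bits of 14 = 1110)
  bit 0 = 1: r = r^2 * 10 mod 23 = 1^2 * 10 = 1*10 = 10
  bit 1 = 1: r = r^2 * 10 mod 23 = 10^2 * 10 = 8*10 = 11
  bit 2 = 1: r = r^2 * 10 mod 23 = 11^2 * 10 = 6*10 = 14
  bit 3 = 0: r = r^2 mod 23 = 14^2 = 12
  -> B = 12
s = B^a = 12^19 mod 23  (bits of 19 = 10011)
  bit 0 = 1: r = r^2 * 12 mod 23 = 1^2 * 12 = 1*12 = 12
  bit 1 = 0: r = r^2 mod 23 = 12^2 = 6
  bit 2 = 0: r = r^2 mod 23 = 6^2 = 13
  bit 3 = 1: r = r^2 * 12 mod 23 = 13^2 * 12 = 8*12 = 4
  bit 4 = 1: r = r^2 * 12 mod 23 = 4^2 * 12 = 16*12 = 8
  -> s = B^a = 8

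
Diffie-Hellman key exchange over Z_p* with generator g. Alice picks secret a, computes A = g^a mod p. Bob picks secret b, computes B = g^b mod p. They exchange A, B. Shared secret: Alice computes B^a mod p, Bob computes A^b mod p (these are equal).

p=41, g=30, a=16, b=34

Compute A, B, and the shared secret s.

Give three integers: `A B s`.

Answer: 10 5 37

Derivation:
A = 30^16 mod 41  (bits of 16 = 10000)
  bit 0 = 1: r = r^2 * 30 mod 41 = 1^2 * 30 = 1*30 = 30
  bit 1 = 0: r = r^2 mod 41 = 30^2 = 39
  bit 2 = 0: r = r^2 mod 41 = 39^2 = 4
  bit 3 = 0: r = r^2 mod 41 = 4^2 = 16
  bit 4 = 0: r = r^2 mod 41 = 16^2 = 10
  -> A = 10
B = 30^34 mod 41  (bits of 34 = 100010)
  bit 0 = 1: r = r^2 * 30 mod 41 = 1^2 * 30 = 1*30 = 30
  bit 1 = 0: r = r^2 mod 41 = 30^2 = 39
  bit 2 = 0: r = r^2 mod 41 = 39^2 = 4
  bit 3 = 0: r = r^2 mod 41 = 4^2 = 16
  bit 4 = 1: r = r^2 * 30 mod 41 = 16^2 * 30 = 10*30 = 13
  bit 5 = 0: r = r^2 mod 41 = 13^2 = 5
  -> B = 5
s = B^a = 5^16 mod 41  (bits of 16 = 10000)
  bit 0 = 1: r = r^2 * 5 mod 41 = 1^2 * 5 = 1*5 = 5
  bit 1 = 0: r = r^2 mod 41 = 5^2 = 25
  bit 2 = 0: r = r^2 mod 41 = 25^2 = 10
  bit 3 = 0: r = r^2 mod 41 = 10^2 = 18
  bit 4 = 0: r = r^2 mod 41 = 18^2 = 37
  -> s = B^a = 37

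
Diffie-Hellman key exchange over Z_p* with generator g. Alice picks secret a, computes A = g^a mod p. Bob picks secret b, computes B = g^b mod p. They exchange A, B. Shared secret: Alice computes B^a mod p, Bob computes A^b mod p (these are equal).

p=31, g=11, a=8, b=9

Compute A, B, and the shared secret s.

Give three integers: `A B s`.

Answer: 19 23 16

Derivation:
A = 11^8 mod 31  (bits of 8 = 1000)
  bit 0 = 1: r = r^2 * 11 mod 31 = 1^2 * 11 = 1*11 = 11
  bit 1 = 0: r = r^2 mod 31 = 11^2 = 28
  bit 2 = 0: r = r^2 mod 31 = 28^2 = 9
  bit 3 = 0: r = r^2 mod 31 = 9^2 = 19
  -> A = 19
B = 11^9 mod 31  (bits of 9 = 1001)
  bit 0 = 1: r = r^2 * 11 mod 31 = 1^2 * 11 = 1*11 = 11
  bit 1 = 0: r = r^2 mod 31 = 11^2 = 28
  bit 2 = 0: r = r^2 mod 31 = 28^2 = 9
  bit 3 = 1: r = r^2 * 11 mod 31 = 9^2 * 11 = 19*11 = 23
  -> B = 23
s = B^a = 23^8 mod 31  (bits of 8 = 1000)
  bit 0 = 1: r = r^2 * 23 mod 31 = 1^2 * 23 = 1*23 = 23
  bit 1 = 0: r = r^2 mod 31 = 23^2 = 2
  bit 2 = 0: r = r^2 mod 31 = 2^2 = 4
  bit 3 = 0: r = r^2 mod 31 = 4^2 = 16
  -> s = B^a = 16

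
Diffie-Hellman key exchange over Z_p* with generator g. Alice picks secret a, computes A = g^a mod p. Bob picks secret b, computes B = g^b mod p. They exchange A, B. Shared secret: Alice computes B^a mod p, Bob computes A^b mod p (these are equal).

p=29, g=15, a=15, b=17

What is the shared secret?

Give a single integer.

Answer: 11

Derivation:
A = 15^15 mod 29  (bits of 15 = 1111)
  bit 0 = 1: r = r^2 * 15 mod 29 = 1^2 * 15 = 1*15 = 15
  bit 1 = 1: r = r^2 * 15 mod 29 = 15^2 * 15 = 22*15 = 11
  bit 2 = 1: r = r^2 * 15 mod 29 = 11^2 * 15 = 5*15 = 17
  bit 3 = 1: r = r^2 * 15 mod 29 = 17^2 * 15 = 28*15 = 14
  -> A = 14
B = 15^17 mod 29  (bits of 17 = 10001)
  bit 0 = 1: r = r^2 * 15 mod 29 = 1^2 * 15 = 1*15 = 15
  bit 1 = 0: r = r^2 mod 29 = 15^2 = 22
  bit 2 = 0: r = r^2 mod 29 = 22^2 = 20
  bit 3 = 0: r = r^2 mod 29 = 20^2 = 23
  bit 4 = 1: r = r^2 * 15 mod 29 = 23^2 * 15 = 7*15 = 18
  -> B = 18
s = B^a = 18^15 mod 29  (bits of 15 = 1111)
  bit 0 = 1: r = r^2 * 18 mod 29 = 1^2 * 18 = 1*18 = 18
  bit 1 = 1: r = r^2 * 18 mod 29 = 18^2 * 18 = 5*18 = 3
  bit 2 = 1: r = r^2 * 18 mod 29 = 3^2 * 18 = 9*18 = 17
  bit 3 = 1: r = r^2 * 18 mod 29 = 17^2 * 18 = 28*18 = 11
  -> s = B^a = 11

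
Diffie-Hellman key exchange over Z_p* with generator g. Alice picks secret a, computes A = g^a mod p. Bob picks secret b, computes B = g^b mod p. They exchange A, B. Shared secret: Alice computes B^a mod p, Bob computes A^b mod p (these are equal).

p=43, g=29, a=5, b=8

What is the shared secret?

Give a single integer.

Answer: 9

Derivation:
A = 29^5 mod 43  (bits of 5 = 101)
  bit 0 = 1: r = r^2 * 29 mod 43 = 1^2 * 29 = 1*29 = 29
  bit 1 = 0: r = r^2 mod 43 = 29^2 = 24
  bit 2 = 1: r = r^2 * 29 mod 43 = 24^2 * 29 = 17*29 = 20
  -> A = 20
B = 29^8 mod 43  (bits of 8 = 1000)
  bit 0 = 1: r = r^2 * 29 mod 43 = 1^2 * 29 = 1*29 = 29
  bit 1 = 0: r = r^2 mod 43 = 29^2 = 24
  bit 2 = 0: r = r^2 mod 43 = 24^2 = 17
  bit 3 = 0: r = r^2 mod 43 = 17^2 = 31
  -> B = 31
s = B^a = 31^5 mod 43  (bits of 5 = 101)
  bit 0 = 1: r = r^2 * 31 mod 43 = 1^2 * 31 = 1*31 = 31
  bit 1 = 0: r = r^2 mod 43 = 31^2 = 15
  bit 2 = 1: r = r^2 * 31 mod 43 = 15^2 * 31 = 10*31 = 9
  -> s = B^a = 9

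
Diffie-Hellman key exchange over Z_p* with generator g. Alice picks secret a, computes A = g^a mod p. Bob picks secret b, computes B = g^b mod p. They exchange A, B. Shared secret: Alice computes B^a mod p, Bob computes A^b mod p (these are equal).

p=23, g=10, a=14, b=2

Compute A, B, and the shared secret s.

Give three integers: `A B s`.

Answer: 12 8 6

Derivation:
A = 10^14 mod 23  (bits of 14 = 1110)
  bit 0 = 1: r = r^2 * 10 mod 23 = 1^2 * 10 = 1*10 = 10
  bit 1 = 1: r = r^2 * 10 mod 23 = 10^2 * 10 = 8*10 = 11
  bit 2 = 1: r = r^2 * 10 mod 23 = 11^2 * 10 = 6*10 = 14
  bit 3 = 0: r = r^2 mod 23 = 14^2 = 12
  -> A = 12
B = 10^2 mod 23  (bits of 2 = 10)
  bit 0 = 1: r = r^2 * 10 mod 23 = 1^2 * 10 = 1*10 = 10
  bit 1 = 0: r = r^2 mod 23 = 10^2 = 8
  -> B = 8
s = B^a = 8^14 mod 23  (bits of 14 = 1110)
  bit 0 = 1: r = r^2 * 8 mod 23 = 1^2 * 8 = 1*8 = 8
  bit 1 = 1: r = r^2 * 8 mod 23 = 8^2 * 8 = 18*8 = 6
  bit 2 = 1: r = r^2 * 8 mod 23 = 6^2 * 8 = 13*8 = 12
  bit 3 = 0: r = r^2 mod 23 = 12^2 = 6
  -> s = B^a = 6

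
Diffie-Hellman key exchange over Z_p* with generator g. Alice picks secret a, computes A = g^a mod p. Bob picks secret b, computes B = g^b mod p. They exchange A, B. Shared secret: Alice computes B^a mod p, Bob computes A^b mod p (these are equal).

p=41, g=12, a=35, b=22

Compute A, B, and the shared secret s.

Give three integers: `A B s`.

A = 12^35 mod 41  (bits of 35 = 100011)
  bit 0 = 1: r = r^2 * 12 mod 41 = 1^2 * 12 = 1*12 = 12
  bit 1 = 0: r = r^2 mod 41 = 12^2 = 21
  bit 2 = 0: r = r^2 mod 41 = 21^2 = 31
  bit 3 = 0: r = r^2 mod 41 = 31^2 = 18
  bit 4 = 1: r = r^2 * 12 mod 41 = 18^2 * 12 = 37*12 = 34
  bit 5 = 1: r = r^2 * 12 mod 41 = 34^2 * 12 = 8*12 = 14
  -> A = 14
B = 12^22 mod 41  (bits of 22 = 10110)
  bit 0 = 1: r = r^2 * 12 mod 41 = 1^2 * 12 = 1*12 = 12
  bit 1 = 0: r = r^2 mod 41 = 12^2 = 21
  bit 2 = 1: r = r^2 * 12 mod 41 = 21^2 * 12 = 31*12 = 3
  bit 3 = 1: r = r^2 * 12 mod 41 = 3^2 * 12 = 9*12 = 26
  bit 4 = 0: r = r^2 mod 41 = 26^2 = 20
  -> B = 20
s = B^a = 20^35 mod 41  (bits of 35 = 100011)
  bit 0 = 1: r = r^2 * 20 mod 41 = 1^2 * 20 = 1*20 = 20
  bit 1 = 0: r = r^2 mod 41 = 20^2 = 31
  bit 2 = 0: r = r^2 mod 41 = 31^2 = 18
  bit 3 = 0: r = r^2 mod 41 = 18^2 = 37
  bit 4 = 1: r = r^2 * 20 mod 41 = 37^2 * 20 = 16*20 = 33
  bit 5 = 1: r = r^2 * 20 mod 41 = 33^2 * 20 = 23*20 = 9
  -> s = B^a = 9

Answer: 14 20 9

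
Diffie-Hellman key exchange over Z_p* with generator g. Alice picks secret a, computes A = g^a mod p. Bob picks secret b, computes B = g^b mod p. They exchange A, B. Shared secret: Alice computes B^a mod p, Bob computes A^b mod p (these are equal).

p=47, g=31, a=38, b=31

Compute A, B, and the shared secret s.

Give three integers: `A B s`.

A = 31^38 mod 47  (bits of 38 = 100110)
  bit 0 = 1: r = r^2 * 31 mod 47 = 1^2 * 31 = 1*31 = 31
  bit 1 = 0: r = r^2 mod 47 = 31^2 = 21
  bit 2 = 0: r = r^2 mod 47 = 21^2 = 18
  bit 3 = 1: r = r^2 * 31 mod 47 = 18^2 * 31 = 42*31 = 33
  bit 4 = 1: r = r^2 * 31 mod 47 = 33^2 * 31 = 8*31 = 13
  bit 5 = 0: r = r^2 mod 47 = 13^2 = 28
  -> A = 28
B = 31^31 mod 47  (bits of 31 = 11111)
  bit 0 = 1: r = r^2 * 31 mod 47 = 1^2 * 31 = 1*31 = 31
  bit 1 = 1: r = r^2 * 31 mod 47 = 31^2 * 31 = 21*31 = 40
  bit 2 = 1: r = r^2 * 31 mod 47 = 40^2 * 31 = 2*31 = 15
  bit 3 = 1: r = r^2 * 31 mod 47 = 15^2 * 31 = 37*31 = 19
  bit 4 = 1: r = r^2 * 31 mod 47 = 19^2 * 31 = 32*31 = 5
  -> B = 5
s = B^a = 5^38 mod 47  (bits of 38 = 100110)
  bit 0 = 1: r = r^2 * 5 mod 47 = 1^2 * 5 = 1*5 = 5
  bit 1 = 0: r = r^2 mod 47 = 5^2 = 25
  bit 2 = 0: r = r^2 mod 47 = 25^2 = 14
  bit 3 = 1: r = r^2 * 5 mod 47 = 14^2 * 5 = 8*5 = 40
  bit 4 = 1: r = r^2 * 5 mod 47 = 40^2 * 5 = 2*5 = 10
  bit 5 = 0: r = r^2 mod 47 = 10^2 = 6
  -> s = B^a = 6

Answer: 28 5 6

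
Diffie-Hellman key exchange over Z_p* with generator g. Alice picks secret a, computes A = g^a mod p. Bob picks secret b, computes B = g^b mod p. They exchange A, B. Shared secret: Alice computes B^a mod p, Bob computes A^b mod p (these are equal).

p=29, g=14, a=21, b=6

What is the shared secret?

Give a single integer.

A = 14^21 mod 29  (bits of 21 = 10101)
  bit 0 = 1: r = r^2 * 14 mod 29 = 1^2 * 14 = 1*14 = 14
  bit 1 = 0: r = r^2 mod 29 = 14^2 = 22
  bit 2 = 1: r = r^2 * 14 mod 29 = 22^2 * 14 = 20*14 = 19
  bit 3 = 0: r = r^2 mod 29 = 19^2 = 13
  bit 4 = 1: r = r^2 * 14 mod 29 = 13^2 * 14 = 24*14 = 17
  -> A = 17
B = 14^6 mod 29  (bits of 6 = 110)
  bit 0 = 1: r = r^2 * 14 mod 29 = 1^2 * 14 = 1*14 = 14
  bit 1 = 1: r = r^2 * 14 mod 29 = 14^2 * 14 = 22*14 = 18
  bit 2 = 0: r = r^2 mod 29 = 18^2 = 5
  -> B = 5
s = B^a = 5^21 mod 29  (bits of 21 = 10101)
  bit 0 = 1: r = r^2 * 5 mod 29 = 1^2 * 5 = 1*5 = 5
  bit 1 = 0: r = r^2 mod 29 = 5^2 = 25
  bit 2 = 1: r = r^2 * 5 mod 29 = 25^2 * 5 = 16*5 = 22
  bit 3 = 0: r = r^2 mod 29 = 22^2 = 20
  bit 4 = 1: r = r^2 * 5 mod 29 = 20^2 * 5 = 23*5 = 28
  -> s = B^a = 28

Answer: 28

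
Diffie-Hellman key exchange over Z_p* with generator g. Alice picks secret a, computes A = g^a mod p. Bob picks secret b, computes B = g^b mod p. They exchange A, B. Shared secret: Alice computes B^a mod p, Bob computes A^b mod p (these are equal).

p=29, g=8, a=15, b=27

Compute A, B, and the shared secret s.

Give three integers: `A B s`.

Answer: 21 11 18

Derivation:
A = 8^15 mod 29  (bits of 15 = 1111)
  bit 0 = 1: r = r^2 * 8 mod 29 = 1^2 * 8 = 1*8 = 8
  bit 1 = 1: r = r^2 * 8 mod 29 = 8^2 * 8 = 6*8 = 19
  bit 2 = 1: r = r^2 * 8 mod 29 = 19^2 * 8 = 13*8 = 17
  bit 3 = 1: r = r^2 * 8 mod 29 = 17^2 * 8 = 28*8 = 21
  -> A = 21
B = 8^27 mod 29  (bits of 27 = 11011)
  bit 0 = 1: r = r^2 * 8 mod 29 = 1^2 * 8 = 1*8 = 8
  bit 1 = 1: r = r^2 * 8 mod 29 = 8^2 * 8 = 6*8 = 19
  bit 2 = 0: r = r^2 mod 29 = 19^2 = 13
  bit 3 = 1: r = r^2 * 8 mod 29 = 13^2 * 8 = 24*8 = 18
  bit 4 = 1: r = r^2 * 8 mod 29 = 18^2 * 8 = 5*8 = 11
  -> B = 11
s = B^a = 11^15 mod 29  (bits of 15 = 1111)
  bit 0 = 1: r = r^2 * 11 mod 29 = 1^2 * 11 = 1*11 = 11
  bit 1 = 1: r = r^2 * 11 mod 29 = 11^2 * 11 = 5*11 = 26
  bit 2 = 1: r = r^2 * 11 mod 29 = 26^2 * 11 = 9*11 = 12
  bit 3 = 1: r = r^2 * 11 mod 29 = 12^2 * 11 = 28*11 = 18
  -> s = B^a = 18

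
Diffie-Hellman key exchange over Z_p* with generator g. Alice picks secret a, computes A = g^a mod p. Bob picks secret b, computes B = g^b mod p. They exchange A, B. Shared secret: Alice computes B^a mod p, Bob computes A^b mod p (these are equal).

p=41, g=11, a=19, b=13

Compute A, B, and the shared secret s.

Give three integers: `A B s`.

Answer: 26 7 35

Derivation:
A = 11^19 mod 41  (bits of 19 = 10011)
  bit 0 = 1: r = r^2 * 11 mod 41 = 1^2 * 11 = 1*11 = 11
  bit 1 = 0: r = r^2 mod 41 = 11^2 = 39
  bit 2 = 0: r = r^2 mod 41 = 39^2 = 4
  bit 3 = 1: r = r^2 * 11 mod 41 = 4^2 * 11 = 16*11 = 12
  bit 4 = 1: r = r^2 * 11 mod 41 = 12^2 * 11 = 21*11 = 26
  -> A = 26
B = 11^13 mod 41  (bits of 13 = 1101)
  bit 0 = 1: r = r^2 * 11 mod 41 = 1^2 * 11 = 1*11 = 11
  bit 1 = 1: r = r^2 * 11 mod 41 = 11^2 * 11 = 39*11 = 19
  bit 2 = 0: r = r^2 mod 41 = 19^2 = 33
  bit 3 = 1: r = r^2 * 11 mod 41 = 33^2 * 11 = 23*11 = 7
  -> B = 7
s = B^a = 7^19 mod 41  (bits of 19 = 10011)
  bit 0 = 1: r = r^2 * 7 mod 41 = 1^2 * 7 = 1*7 = 7
  bit 1 = 0: r = r^2 mod 41 = 7^2 = 8
  bit 2 = 0: r = r^2 mod 41 = 8^2 = 23
  bit 3 = 1: r = r^2 * 7 mod 41 = 23^2 * 7 = 37*7 = 13
  bit 4 = 1: r = r^2 * 7 mod 41 = 13^2 * 7 = 5*7 = 35
  -> s = B^a = 35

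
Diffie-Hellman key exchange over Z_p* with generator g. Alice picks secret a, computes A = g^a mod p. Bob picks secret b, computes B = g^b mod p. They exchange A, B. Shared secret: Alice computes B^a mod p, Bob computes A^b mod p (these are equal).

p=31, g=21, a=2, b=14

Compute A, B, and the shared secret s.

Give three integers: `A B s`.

A = 21^2 mod 31  (bits of 2 = 10)
  bit 0 = 1: r = r^2 * 21 mod 31 = 1^2 * 21 = 1*21 = 21
  bit 1 = 0: r = r^2 mod 31 = 21^2 = 7
  -> A = 7
B = 21^14 mod 31  (bits of 14 = 1110)
  bit 0 = 1: r = r^2 * 21 mod 31 = 1^2 * 21 = 1*21 = 21
  bit 1 = 1: r = r^2 * 21 mod 31 = 21^2 * 21 = 7*21 = 23
  bit 2 = 1: r = r^2 * 21 mod 31 = 23^2 * 21 = 2*21 = 11
  bit 3 = 0: r = r^2 mod 31 = 11^2 = 28
  -> B = 28
s = B^a = 28^2 mod 31  (bits of 2 = 10)
  bit 0 = 1: r = r^2 * 28 mod 31 = 1^2 * 28 = 1*28 = 28
  bit 1 = 0: r = r^2 mod 31 = 28^2 = 9
  -> s = B^a = 9

Answer: 7 28 9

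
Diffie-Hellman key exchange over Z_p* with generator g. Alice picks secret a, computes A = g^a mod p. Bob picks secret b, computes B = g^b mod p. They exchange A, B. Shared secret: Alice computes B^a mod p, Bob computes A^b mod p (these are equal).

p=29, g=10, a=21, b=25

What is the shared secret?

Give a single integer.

Answer: 12

Derivation:
A = 10^21 mod 29  (bits of 21 = 10101)
  bit 0 = 1: r = r^2 * 10 mod 29 = 1^2 * 10 = 1*10 = 10
  bit 1 = 0: r = r^2 mod 29 = 10^2 = 13
  bit 2 = 1: r = r^2 * 10 mod 29 = 13^2 * 10 = 24*10 = 8
  bit 3 = 0: r = r^2 mod 29 = 8^2 = 6
  bit 4 = 1: r = r^2 * 10 mod 29 = 6^2 * 10 = 7*10 = 12
  -> A = 12
B = 10^25 mod 29  (bits of 25 = 11001)
  bit 0 = 1: r = r^2 * 10 mod 29 = 1^2 * 10 = 1*10 = 10
  bit 1 = 1: r = r^2 * 10 mod 29 = 10^2 * 10 = 13*10 = 14
  bit 2 = 0: r = r^2 mod 29 = 14^2 = 22
  bit 3 = 0: r = r^2 mod 29 = 22^2 = 20
  bit 4 = 1: r = r^2 * 10 mod 29 = 20^2 * 10 = 23*10 = 27
  -> B = 27
s = B^a = 27^21 mod 29  (bits of 21 = 10101)
  bit 0 = 1: r = r^2 * 27 mod 29 = 1^2 * 27 = 1*27 = 27
  bit 1 = 0: r = r^2 mod 29 = 27^2 = 4
  bit 2 = 1: r = r^2 * 27 mod 29 = 4^2 * 27 = 16*27 = 26
  bit 3 = 0: r = r^2 mod 29 = 26^2 = 9
  bit 4 = 1: r = r^2 * 27 mod 29 = 9^2 * 27 = 23*27 = 12
  -> s = B^a = 12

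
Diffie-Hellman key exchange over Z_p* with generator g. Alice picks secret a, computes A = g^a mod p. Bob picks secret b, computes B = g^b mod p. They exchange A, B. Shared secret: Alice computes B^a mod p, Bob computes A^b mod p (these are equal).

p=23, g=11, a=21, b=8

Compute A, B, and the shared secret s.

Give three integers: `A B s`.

A = 11^21 mod 23  (bits of 21 = 10101)
  bit 0 = 1: r = r^2 * 11 mod 23 = 1^2 * 11 = 1*11 = 11
  bit 1 = 0: r = r^2 mod 23 = 11^2 = 6
  bit 2 = 1: r = r^2 * 11 mod 23 = 6^2 * 11 = 13*11 = 5
  bit 3 = 0: r = r^2 mod 23 = 5^2 = 2
  bit 4 = 1: r = r^2 * 11 mod 23 = 2^2 * 11 = 4*11 = 21
  -> A = 21
B = 11^8 mod 23  (bits of 8 = 1000)
  bit 0 = 1: r = r^2 * 11 mod 23 = 1^2 * 11 = 1*11 = 11
  bit 1 = 0: r = r^2 mod 23 = 11^2 = 6
  bit 2 = 0: r = r^2 mod 23 = 6^2 = 13
  bit 3 = 0: r = r^2 mod 23 = 13^2 = 8
  -> B = 8
s = B^a = 8^21 mod 23  (bits of 21 = 10101)
  bit 0 = 1: r = r^2 * 8 mod 23 = 1^2 * 8 = 1*8 = 8
  bit 1 = 0: r = r^2 mod 23 = 8^2 = 18
  bit 2 = 1: r = r^2 * 8 mod 23 = 18^2 * 8 = 2*8 = 16
  bit 3 = 0: r = r^2 mod 23 = 16^2 = 3
  bit 4 = 1: r = r^2 * 8 mod 23 = 3^2 * 8 = 9*8 = 3
  -> s = B^a = 3

Answer: 21 8 3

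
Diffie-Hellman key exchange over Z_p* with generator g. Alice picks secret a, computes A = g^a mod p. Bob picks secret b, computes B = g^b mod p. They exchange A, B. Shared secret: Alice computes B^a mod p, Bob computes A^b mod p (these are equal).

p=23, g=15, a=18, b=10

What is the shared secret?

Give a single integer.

Answer: 2

Derivation:
A = 15^18 mod 23  (bits of 18 = 10010)
  bit 0 = 1: r = r^2 * 15 mod 23 = 1^2 * 15 = 1*15 = 15
  bit 1 = 0: r = r^2 mod 23 = 15^2 = 18
  bit 2 = 0: r = r^2 mod 23 = 18^2 = 2
  bit 3 = 1: r = r^2 * 15 mod 23 = 2^2 * 15 = 4*15 = 14
  bit 4 = 0: r = r^2 mod 23 = 14^2 = 12
  -> A = 12
B = 15^10 mod 23  (bits of 10 = 1010)
  bit 0 = 1: r = r^2 * 15 mod 23 = 1^2 * 15 = 1*15 = 15
  bit 1 = 0: r = r^2 mod 23 = 15^2 = 18
  bit 2 = 1: r = r^2 * 15 mod 23 = 18^2 * 15 = 2*15 = 7
  bit 3 = 0: r = r^2 mod 23 = 7^2 = 3
  -> B = 3
s = B^a = 3^18 mod 23  (bits of 18 = 10010)
  bit 0 = 1: r = r^2 * 3 mod 23 = 1^2 * 3 = 1*3 = 3
  bit 1 = 0: r = r^2 mod 23 = 3^2 = 9
  bit 2 = 0: r = r^2 mod 23 = 9^2 = 12
  bit 3 = 1: r = r^2 * 3 mod 23 = 12^2 * 3 = 6*3 = 18
  bit 4 = 0: r = r^2 mod 23 = 18^2 = 2
  -> s = B^a = 2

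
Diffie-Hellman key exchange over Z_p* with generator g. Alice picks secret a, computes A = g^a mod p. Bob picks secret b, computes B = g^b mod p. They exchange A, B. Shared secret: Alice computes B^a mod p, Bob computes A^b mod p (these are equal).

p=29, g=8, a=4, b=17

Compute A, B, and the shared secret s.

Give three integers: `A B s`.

A = 8^4 mod 29  (bits of 4 = 100)
  bit 0 = 1: r = r^2 * 8 mod 29 = 1^2 * 8 = 1*8 = 8
  bit 1 = 0: r = r^2 mod 29 = 8^2 = 6
  bit 2 = 0: r = r^2 mod 29 = 6^2 = 7
  -> A = 7
B = 8^17 mod 29  (bits of 17 = 10001)
  bit 0 = 1: r = r^2 * 8 mod 29 = 1^2 * 8 = 1*8 = 8
  bit 1 = 0: r = r^2 mod 29 = 8^2 = 6
  bit 2 = 0: r = r^2 mod 29 = 6^2 = 7
  bit 3 = 0: r = r^2 mod 29 = 7^2 = 20
  bit 4 = 1: r = r^2 * 8 mod 29 = 20^2 * 8 = 23*8 = 10
  -> B = 10
s = B^a = 10^4 mod 29  (bits of 4 = 100)
  bit 0 = 1: r = r^2 * 10 mod 29 = 1^2 * 10 = 1*10 = 10
  bit 1 = 0: r = r^2 mod 29 = 10^2 = 13
  bit 2 = 0: r = r^2 mod 29 = 13^2 = 24
  -> s = B^a = 24

Answer: 7 10 24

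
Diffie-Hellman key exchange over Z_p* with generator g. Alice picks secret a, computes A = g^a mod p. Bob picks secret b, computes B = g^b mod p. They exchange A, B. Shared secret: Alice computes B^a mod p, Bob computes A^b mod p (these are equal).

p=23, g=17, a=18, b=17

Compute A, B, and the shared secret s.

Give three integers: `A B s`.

A = 17^18 mod 23  (bits of 18 = 10010)
  bit 0 = 1: r = r^2 * 17 mod 23 = 1^2 * 17 = 1*17 = 17
  bit 1 = 0: r = r^2 mod 23 = 17^2 = 13
  bit 2 = 0: r = r^2 mod 23 = 13^2 = 8
  bit 3 = 1: r = r^2 * 17 mod 23 = 8^2 * 17 = 18*17 = 7
  bit 4 = 0: r = r^2 mod 23 = 7^2 = 3
  -> A = 3
B = 17^17 mod 23  (bits of 17 = 10001)
  bit 0 = 1: r = r^2 * 17 mod 23 = 1^2 * 17 = 1*17 = 17
  bit 1 = 0: r = r^2 mod 23 = 17^2 = 13
  bit 2 = 0: r = r^2 mod 23 = 13^2 = 8
  bit 3 = 0: r = r^2 mod 23 = 8^2 = 18
  bit 4 = 1: r = r^2 * 17 mod 23 = 18^2 * 17 = 2*17 = 11
  -> B = 11
s = B^a = 11^18 mod 23  (bits of 18 = 10010)
  bit 0 = 1: r = r^2 * 11 mod 23 = 1^2 * 11 = 1*11 = 11
  bit 1 = 0: r = r^2 mod 23 = 11^2 = 6
  bit 2 = 0: r = r^2 mod 23 = 6^2 = 13
  bit 3 = 1: r = r^2 * 11 mod 23 = 13^2 * 11 = 8*11 = 19
  bit 4 = 0: r = r^2 mod 23 = 19^2 = 16
  -> s = B^a = 16

Answer: 3 11 16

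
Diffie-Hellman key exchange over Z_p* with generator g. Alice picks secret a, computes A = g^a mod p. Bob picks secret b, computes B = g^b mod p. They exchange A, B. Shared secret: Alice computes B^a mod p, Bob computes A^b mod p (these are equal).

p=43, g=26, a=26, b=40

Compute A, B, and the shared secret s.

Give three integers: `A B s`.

A = 26^26 mod 43  (bits of 26 = 11010)
  bit 0 = 1: r = r^2 * 26 mod 43 = 1^2 * 26 = 1*26 = 26
  bit 1 = 1: r = r^2 * 26 mod 43 = 26^2 * 26 = 31*26 = 32
  bit 2 = 0: r = r^2 mod 43 = 32^2 = 35
  bit 3 = 1: r = r^2 * 26 mod 43 = 35^2 * 26 = 21*26 = 30
  bit 4 = 0: r = r^2 mod 43 = 30^2 = 40
  -> A = 40
B = 26^40 mod 43  (bits of 40 = 101000)
  bit 0 = 1: r = r^2 * 26 mod 43 = 1^2 * 26 = 1*26 = 26
  bit 1 = 0: r = r^2 mod 43 = 26^2 = 31
  bit 2 = 1: r = r^2 * 26 mod 43 = 31^2 * 26 = 15*26 = 3
  bit 3 = 0: r = r^2 mod 43 = 3^2 = 9
  bit 4 = 0: r = r^2 mod 43 = 9^2 = 38
  bit 5 = 0: r = r^2 mod 43 = 38^2 = 25
  -> B = 25
s = B^a = 25^26 mod 43  (bits of 26 = 11010)
  bit 0 = 1: r = r^2 * 25 mod 43 = 1^2 * 25 = 1*25 = 25
  bit 1 = 1: r = r^2 * 25 mod 43 = 25^2 * 25 = 23*25 = 16
  bit 2 = 0: r = r^2 mod 43 = 16^2 = 41
  bit 3 = 1: r = r^2 * 25 mod 43 = 41^2 * 25 = 4*25 = 14
  bit 4 = 0: r = r^2 mod 43 = 14^2 = 24
  -> s = B^a = 24

Answer: 40 25 24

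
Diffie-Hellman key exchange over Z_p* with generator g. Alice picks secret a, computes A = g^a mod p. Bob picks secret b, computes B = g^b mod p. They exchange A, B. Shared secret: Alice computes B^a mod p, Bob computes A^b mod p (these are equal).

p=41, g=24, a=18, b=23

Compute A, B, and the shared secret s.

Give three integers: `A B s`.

Answer: 20 34 5

Derivation:
A = 24^18 mod 41  (bits of 18 = 10010)
  bit 0 = 1: r = r^2 * 24 mod 41 = 1^2 * 24 = 1*24 = 24
  bit 1 = 0: r = r^2 mod 41 = 24^2 = 2
  bit 2 = 0: r = r^2 mod 41 = 2^2 = 4
  bit 3 = 1: r = r^2 * 24 mod 41 = 4^2 * 24 = 16*24 = 15
  bit 4 = 0: r = r^2 mod 41 = 15^2 = 20
  -> A = 20
B = 24^23 mod 41  (bits of 23 = 10111)
  bit 0 = 1: r = r^2 * 24 mod 41 = 1^2 * 24 = 1*24 = 24
  bit 1 = 0: r = r^2 mod 41 = 24^2 = 2
  bit 2 = 1: r = r^2 * 24 mod 41 = 2^2 * 24 = 4*24 = 14
  bit 3 = 1: r = r^2 * 24 mod 41 = 14^2 * 24 = 32*24 = 30
  bit 4 = 1: r = r^2 * 24 mod 41 = 30^2 * 24 = 39*24 = 34
  -> B = 34
s = B^a = 34^18 mod 41  (bits of 18 = 10010)
  bit 0 = 1: r = r^2 * 34 mod 41 = 1^2 * 34 = 1*34 = 34
  bit 1 = 0: r = r^2 mod 41 = 34^2 = 8
  bit 2 = 0: r = r^2 mod 41 = 8^2 = 23
  bit 3 = 1: r = r^2 * 34 mod 41 = 23^2 * 34 = 37*34 = 28
  bit 4 = 0: r = r^2 mod 41 = 28^2 = 5
  -> s = B^a = 5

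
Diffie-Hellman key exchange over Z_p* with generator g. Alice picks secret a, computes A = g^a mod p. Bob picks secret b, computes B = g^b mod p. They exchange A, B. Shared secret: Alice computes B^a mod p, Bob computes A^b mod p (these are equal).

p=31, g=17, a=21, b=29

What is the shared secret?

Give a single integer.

Answer: 27

Derivation:
A = 17^21 mod 31  (bits of 21 = 10101)
  bit 0 = 1: r = r^2 * 17 mod 31 = 1^2 * 17 = 1*17 = 17
  bit 1 = 0: r = r^2 mod 31 = 17^2 = 10
  bit 2 = 1: r = r^2 * 17 mod 31 = 10^2 * 17 = 7*17 = 26
  bit 3 = 0: r = r^2 mod 31 = 26^2 = 25
  bit 4 = 1: r = r^2 * 17 mod 31 = 25^2 * 17 = 5*17 = 23
  -> A = 23
B = 17^29 mod 31  (bits of 29 = 11101)
  bit 0 = 1: r = r^2 * 17 mod 31 = 1^2 * 17 = 1*17 = 17
  bit 1 = 1: r = r^2 * 17 mod 31 = 17^2 * 17 = 10*17 = 15
  bit 2 = 1: r = r^2 * 17 mod 31 = 15^2 * 17 = 8*17 = 12
  bit 3 = 0: r = r^2 mod 31 = 12^2 = 20
  bit 4 = 1: r = r^2 * 17 mod 31 = 20^2 * 17 = 28*17 = 11
  -> B = 11
s = B^a = 11^21 mod 31  (bits of 21 = 10101)
  bit 0 = 1: r = r^2 * 11 mod 31 = 1^2 * 11 = 1*11 = 11
  bit 1 = 0: r = r^2 mod 31 = 11^2 = 28
  bit 2 = 1: r = r^2 * 11 mod 31 = 28^2 * 11 = 9*11 = 6
  bit 3 = 0: r = r^2 mod 31 = 6^2 = 5
  bit 4 = 1: r = r^2 * 11 mod 31 = 5^2 * 11 = 25*11 = 27
  -> s = B^a = 27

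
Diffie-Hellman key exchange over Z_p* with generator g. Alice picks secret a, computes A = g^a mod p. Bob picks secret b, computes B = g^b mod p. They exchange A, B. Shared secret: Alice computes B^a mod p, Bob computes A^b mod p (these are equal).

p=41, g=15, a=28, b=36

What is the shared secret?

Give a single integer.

A = 15^28 mod 41  (bits of 28 = 11100)
  bit 0 = 1: r = r^2 * 15 mod 41 = 1^2 * 15 = 1*15 = 15
  bit 1 = 1: r = r^2 * 15 mod 41 = 15^2 * 15 = 20*15 = 13
  bit 2 = 1: r = r^2 * 15 mod 41 = 13^2 * 15 = 5*15 = 34
  bit 3 = 0: r = r^2 mod 41 = 34^2 = 8
  bit 4 = 0: r = r^2 mod 41 = 8^2 = 23
  -> A = 23
B = 15^36 mod 41  (bits of 36 = 100100)
  bit 0 = 1: r = r^2 * 15 mod 41 = 1^2 * 15 = 1*15 = 15
  bit 1 = 0: r = r^2 mod 41 = 15^2 = 20
  bit 2 = 0: r = r^2 mod 41 = 20^2 = 31
  bit 3 = 1: r = r^2 * 15 mod 41 = 31^2 * 15 = 18*15 = 24
  bit 4 = 0: r = r^2 mod 41 = 24^2 = 2
  bit 5 = 0: r = r^2 mod 41 = 2^2 = 4
  -> B = 4
s = B^a = 4^28 mod 41  (bits of 28 = 11100)
  bit 0 = 1: r = r^2 * 4 mod 41 = 1^2 * 4 = 1*4 = 4
  bit 1 = 1: r = r^2 * 4 mod 41 = 4^2 * 4 = 16*4 = 23
  bit 2 = 1: r = r^2 * 4 mod 41 = 23^2 * 4 = 37*4 = 25
  bit 3 = 0: r = r^2 mod 41 = 25^2 = 10
  bit 4 = 0: r = r^2 mod 41 = 10^2 = 18
  -> s = B^a = 18

Answer: 18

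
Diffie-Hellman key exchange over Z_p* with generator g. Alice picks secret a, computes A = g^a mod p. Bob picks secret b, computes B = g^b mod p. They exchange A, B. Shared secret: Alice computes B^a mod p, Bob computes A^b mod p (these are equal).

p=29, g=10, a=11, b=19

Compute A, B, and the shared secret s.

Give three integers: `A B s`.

A = 10^11 mod 29  (bits of 11 = 1011)
  bit 0 = 1: r = r^2 * 10 mod 29 = 1^2 * 10 = 1*10 = 10
  bit 1 = 0: r = r^2 mod 29 = 10^2 = 13
  bit 2 = 1: r = r^2 * 10 mod 29 = 13^2 * 10 = 24*10 = 8
  bit 3 = 1: r = r^2 * 10 mod 29 = 8^2 * 10 = 6*10 = 2
  -> A = 2
B = 10^19 mod 29  (bits of 19 = 10011)
  bit 0 = 1: r = r^2 * 10 mod 29 = 1^2 * 10 = 1*10 = 10
  bit 1 = 0: r = r^2 mod 29 = 10^2 = 13
  bit 2 = 0: r = r^2 mod 29 = 13^2 = 24
  bit 3 = 1: r = r^2 * 10 mod 29 = 24^2 * 10 = 25*10 = 18
  bit 4 = 1: r = r^2 * 10 mod 29 = 18^2 * 10 = 5*10 = 21
  -> B = 21
s = B^a = 21^11 mod 29  (bits of 11 = 1011)
  bit 0 = 1: r = r^2 * 21 mod 29 = 1^2 * 21 = 1*21 = 21
  bit 1 = 0: r = r^2 mod 29 = 21^2 = 6
  bit 2 = 1: r = r^2 * 21 mod 29 = 6^2 * 21 = 7*21 = 2
  bit 3 = 1: r = r^2 * 21 mod 29 = 2^2 * 21 = 4*21 = 26
  -> s = B^a = 26

Answer: 2 21 26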